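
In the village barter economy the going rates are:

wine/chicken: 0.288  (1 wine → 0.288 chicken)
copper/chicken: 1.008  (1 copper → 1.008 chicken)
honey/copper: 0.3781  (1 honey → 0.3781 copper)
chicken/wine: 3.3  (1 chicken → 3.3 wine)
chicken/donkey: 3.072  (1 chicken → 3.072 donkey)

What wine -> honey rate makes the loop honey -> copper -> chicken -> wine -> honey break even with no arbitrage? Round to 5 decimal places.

0.79509

Known legs of the cycle: 0.3781 × 1.008 × 3.3 = 1.25771184
For no arbitrage the full-cycle product must be 1, so the missing rate is 1 / 1.25771184 ≈ 0.7950947.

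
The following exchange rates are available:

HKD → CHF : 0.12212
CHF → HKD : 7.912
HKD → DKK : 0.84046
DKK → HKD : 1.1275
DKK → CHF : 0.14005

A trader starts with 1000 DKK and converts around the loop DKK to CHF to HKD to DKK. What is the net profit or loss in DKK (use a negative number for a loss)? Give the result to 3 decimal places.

1000 DKK × 0.14005 = 140.05 CHF
140.05 CHF × 7.912 = 1108.0756 HKD
1108.0756 HKD × 0.84046 = 931.293218776 DKK
Net change: 931.293218776 − 1000 = -68.706781224 DKK

-68.707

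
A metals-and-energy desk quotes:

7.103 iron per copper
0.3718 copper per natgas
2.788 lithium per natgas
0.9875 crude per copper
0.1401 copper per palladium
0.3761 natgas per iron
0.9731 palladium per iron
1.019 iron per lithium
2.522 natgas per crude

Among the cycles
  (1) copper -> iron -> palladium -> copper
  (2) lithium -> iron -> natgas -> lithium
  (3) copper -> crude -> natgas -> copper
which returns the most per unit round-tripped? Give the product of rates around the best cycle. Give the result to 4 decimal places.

(1) 7.103 × 0.9731 × 0.1401 = 0.96836
(2) 1.019 × 0.3761 × 2.788 = 1.06849
(3) 0.9875 × 2.522 × 0.3718 = 0.92596
Highest is cycle (2) at 1.0685 (>1, arbitrage).

1.0685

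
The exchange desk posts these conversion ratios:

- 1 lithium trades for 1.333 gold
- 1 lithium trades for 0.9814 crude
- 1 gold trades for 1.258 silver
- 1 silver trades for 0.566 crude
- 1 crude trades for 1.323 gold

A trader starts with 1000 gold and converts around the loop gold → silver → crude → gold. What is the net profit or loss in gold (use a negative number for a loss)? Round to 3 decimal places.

-57.987

1000 gold × 1.258 = 1258 silver
1258 silver × 0.566 = 712.028 crude
712.028 crude × 1.323 = 942.013044 gold
Net change: 942.013044 − 1000 = -57.986956 gold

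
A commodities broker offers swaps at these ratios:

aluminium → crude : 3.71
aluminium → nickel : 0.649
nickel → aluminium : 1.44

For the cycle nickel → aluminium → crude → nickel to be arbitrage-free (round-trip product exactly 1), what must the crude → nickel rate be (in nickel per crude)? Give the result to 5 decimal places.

Known legs of the cycle: 1.44 × 3.71 = 5.3424
For no arbitrage the full-cycle product must be 1, so the missing rate is 1 / 5.3424 ≈ 0.1871818.

0.18718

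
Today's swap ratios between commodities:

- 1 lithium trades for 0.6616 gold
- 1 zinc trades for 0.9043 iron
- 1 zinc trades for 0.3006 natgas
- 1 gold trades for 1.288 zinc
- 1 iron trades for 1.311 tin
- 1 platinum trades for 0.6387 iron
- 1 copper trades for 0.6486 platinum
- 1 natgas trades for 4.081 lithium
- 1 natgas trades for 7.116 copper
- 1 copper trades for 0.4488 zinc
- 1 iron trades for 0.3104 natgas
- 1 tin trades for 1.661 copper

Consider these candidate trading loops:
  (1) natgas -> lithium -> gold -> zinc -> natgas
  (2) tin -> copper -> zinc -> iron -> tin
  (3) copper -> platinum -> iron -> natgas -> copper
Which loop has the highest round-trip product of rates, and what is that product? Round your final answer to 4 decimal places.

(1) 4.081 × 0.6616 × 1.288 × 0.3006 = 1.04536
(2) 1.661 × 0.4488 × 0.9043 × 1.311 = 0.88377
(3) 0.6486 × 0.6387 × 0.3104 × 7.116 = 0.91502
Highest is cycle (1) at 1.0454 (>1, arbitrage).

1.0454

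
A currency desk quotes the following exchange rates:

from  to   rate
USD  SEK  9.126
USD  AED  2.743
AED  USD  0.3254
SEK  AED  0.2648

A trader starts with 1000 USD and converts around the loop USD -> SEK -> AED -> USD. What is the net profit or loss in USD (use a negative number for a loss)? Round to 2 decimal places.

1000 USD × 9.126 = 9126 SEK
9126 SEK × 0.2648 = 2416.5648 AED
2416.5648 AED × 0.3254 = 786.35018592 USD
Net change: 786.35018592 − 1000 = -213.64981408 USD

-213.65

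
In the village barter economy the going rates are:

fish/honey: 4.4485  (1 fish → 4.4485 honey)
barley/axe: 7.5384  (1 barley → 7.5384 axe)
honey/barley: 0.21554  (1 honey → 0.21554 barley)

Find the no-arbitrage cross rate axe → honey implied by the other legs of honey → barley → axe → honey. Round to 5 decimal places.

0.61545

Known legs of the cycle: 0.21554 × 7.5384 = 1.624826736
For no arbitrage the full-cycle product must be 1, so the missing rate is 1 / 1.624826736 ≈ 0.6154502.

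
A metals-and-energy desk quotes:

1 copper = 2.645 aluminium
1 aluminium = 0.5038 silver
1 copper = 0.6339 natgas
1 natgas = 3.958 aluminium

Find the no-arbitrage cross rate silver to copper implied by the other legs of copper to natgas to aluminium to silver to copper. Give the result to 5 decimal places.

0.79113

Known legs of the cycle: 0.6339 × 3.958 × 0.5038 = 1.26402220956
For no arbitrage the full-cycle product must be 1, so the missing rate is 1 / 1.26402220956 ≈ 0.7911253.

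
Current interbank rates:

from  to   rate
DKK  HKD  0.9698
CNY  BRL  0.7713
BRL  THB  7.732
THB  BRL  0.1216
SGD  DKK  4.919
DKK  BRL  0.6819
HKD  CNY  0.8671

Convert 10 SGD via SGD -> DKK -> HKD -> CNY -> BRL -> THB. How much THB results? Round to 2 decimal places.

246.69

10 SGD × 4.919 = 49.19 DKK
49.19 DKK × 0.9698 = 47.704462 HKD
47.704462 HKD × 0.8671 = 41.3645390002 CNY
41.3645390002 CNY × 0.7713 = 31.90446893085426 BRL
31.90446893085426 BRL × 7.732 = 246.68535377336513832 THB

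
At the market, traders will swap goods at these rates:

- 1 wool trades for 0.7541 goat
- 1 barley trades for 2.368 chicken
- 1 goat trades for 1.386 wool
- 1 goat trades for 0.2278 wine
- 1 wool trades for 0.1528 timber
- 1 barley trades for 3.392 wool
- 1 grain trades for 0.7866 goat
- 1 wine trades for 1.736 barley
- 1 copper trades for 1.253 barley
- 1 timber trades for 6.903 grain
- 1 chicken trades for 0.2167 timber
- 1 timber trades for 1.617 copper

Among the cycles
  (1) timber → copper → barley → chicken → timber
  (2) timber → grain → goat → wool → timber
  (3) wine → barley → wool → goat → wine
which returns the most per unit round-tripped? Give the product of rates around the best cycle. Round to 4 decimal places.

(1) 1.617 × 1.253 × 2.368 × 0.2167 = 1.03968
(2) 6.903 × 0.7866 × 1.386 × 0.1528 = 1.14995
(3) 1.736 × 3.392 × 0.7541 × 0.2278 = 1.01155
Highest is cycle (2) at 1.1499 (>1, arbitrage).

1.1499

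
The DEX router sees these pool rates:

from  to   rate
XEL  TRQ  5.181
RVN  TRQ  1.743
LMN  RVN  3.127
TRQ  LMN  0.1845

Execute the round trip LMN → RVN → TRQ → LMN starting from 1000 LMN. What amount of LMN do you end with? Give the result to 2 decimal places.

1005.59

1000 LMN × 3.127 = 3127 RVN
3127 RVN × 1.743 = 5450.361 TRQ
5450.361 TRQ × 0.1845 = 1005.5916045 LMN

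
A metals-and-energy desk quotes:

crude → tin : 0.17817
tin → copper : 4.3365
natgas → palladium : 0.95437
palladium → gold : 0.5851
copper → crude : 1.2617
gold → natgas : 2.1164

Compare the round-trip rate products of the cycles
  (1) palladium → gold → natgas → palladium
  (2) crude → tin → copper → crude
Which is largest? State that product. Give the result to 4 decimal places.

1.1818

(1) 0.5851 × 2.1164 × 0.95437 = 1.18180
(2) 0.17817 × 4.3365 × 1.2617 = 0.97483
Highest is cycle (1) at 1.1818 (>1, arbitrage).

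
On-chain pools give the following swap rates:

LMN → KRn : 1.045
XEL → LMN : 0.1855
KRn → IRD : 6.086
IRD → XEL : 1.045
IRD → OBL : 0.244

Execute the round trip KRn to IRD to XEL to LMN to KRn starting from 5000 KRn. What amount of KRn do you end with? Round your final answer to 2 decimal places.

5000 KRn × 6.086 = 30430 IRD
30430 IRD × 1.045 = 31799.35 XEL
31799.35 XEL × 0.1855 = 5898.779425 LMN
5898.779425 LMN × 1.045 = 6164.224499125 KRn

6164.22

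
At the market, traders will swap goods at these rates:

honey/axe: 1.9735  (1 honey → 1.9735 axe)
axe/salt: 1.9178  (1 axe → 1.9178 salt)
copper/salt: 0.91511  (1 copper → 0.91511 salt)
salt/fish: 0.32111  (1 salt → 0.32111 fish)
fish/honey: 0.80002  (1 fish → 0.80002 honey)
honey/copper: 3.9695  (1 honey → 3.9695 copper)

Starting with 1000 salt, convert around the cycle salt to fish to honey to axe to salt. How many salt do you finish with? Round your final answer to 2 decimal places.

972.29

1000 salt × 0.32111 = 321.11 fish
321.11 fish × 0.80002 = 256.8944222 honey
256.8944222 honey × 1.9735 = 506.9811422117 axe
506.9811422117 axe × 1.9178 = 972.28843453359826 salt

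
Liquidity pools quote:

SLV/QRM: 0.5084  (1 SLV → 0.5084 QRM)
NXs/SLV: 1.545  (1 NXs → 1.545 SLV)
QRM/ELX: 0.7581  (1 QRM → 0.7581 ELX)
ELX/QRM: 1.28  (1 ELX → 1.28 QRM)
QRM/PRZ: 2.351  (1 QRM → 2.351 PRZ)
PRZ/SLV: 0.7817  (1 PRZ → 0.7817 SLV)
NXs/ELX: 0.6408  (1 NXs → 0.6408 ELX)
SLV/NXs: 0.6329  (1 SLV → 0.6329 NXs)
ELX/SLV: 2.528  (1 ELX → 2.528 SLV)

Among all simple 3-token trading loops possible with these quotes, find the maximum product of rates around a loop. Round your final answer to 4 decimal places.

ELX→SLV→NXs→ELX: 2.528 × 0.6329 × 0.6408 = 1.02526
ELX→SLV→QRM→ELX: 2.528 × 0.5084 × 0.7581 = 0.97434
SLV→QRM→PRZ→SLV: 0.5084 × 2.351 × 0.7817 = 0.93433
Maximum is ELX→SLV→NXs→ELX at 1.0253; arbitrage exists.

1.0253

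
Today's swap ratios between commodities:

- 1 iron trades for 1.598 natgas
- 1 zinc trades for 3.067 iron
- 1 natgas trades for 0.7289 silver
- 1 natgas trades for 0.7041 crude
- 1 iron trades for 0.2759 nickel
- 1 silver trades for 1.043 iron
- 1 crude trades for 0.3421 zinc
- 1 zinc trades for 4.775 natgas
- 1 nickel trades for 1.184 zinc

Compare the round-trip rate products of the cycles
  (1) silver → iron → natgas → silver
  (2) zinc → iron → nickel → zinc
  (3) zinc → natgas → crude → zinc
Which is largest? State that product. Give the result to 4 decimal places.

1.2149

(1) 1.043 × 1.598 × 0.7289 = 1.21487
(2) 3.067 × 0.2759 × 1.184 = 1.00188
(3) 4.775 × 0.7041 × 0.3421 = 1.15017
Highest is cycle (1) at 1.2149 (>1, arbitrage).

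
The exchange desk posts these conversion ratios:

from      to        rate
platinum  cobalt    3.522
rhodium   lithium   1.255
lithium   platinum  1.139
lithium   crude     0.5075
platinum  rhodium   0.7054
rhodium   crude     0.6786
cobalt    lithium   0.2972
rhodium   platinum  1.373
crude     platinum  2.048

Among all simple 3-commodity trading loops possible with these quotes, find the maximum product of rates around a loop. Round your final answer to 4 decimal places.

1.1922

platinum→cobalt→lithium→platinum: 3.522 × 0.2972 × 1.139 = 1.19224
platinum→rhodium→lithium→platinum: 0.7054 × 1.255 × 1.139 = 1.00833
platinum→rhodium→crude→platinum: 0.7054 × 0.6786 × 2.048 = 0.98035
Maximum is platinum→cobalt→lithium→platinum at 1.1922; arbitrage exists.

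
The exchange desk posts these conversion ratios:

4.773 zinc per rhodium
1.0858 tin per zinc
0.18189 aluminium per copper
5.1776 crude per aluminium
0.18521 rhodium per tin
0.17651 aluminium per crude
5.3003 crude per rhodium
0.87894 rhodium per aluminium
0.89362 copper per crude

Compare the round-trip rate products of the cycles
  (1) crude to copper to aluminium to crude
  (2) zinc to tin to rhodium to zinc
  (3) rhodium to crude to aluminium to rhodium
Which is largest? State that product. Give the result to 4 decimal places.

(1) 0.89362 × 0.18189 × 5.1776 = 0.84157
(2) 1.0858 × 0.18521 × 4.773 = 0.95986
(3) 5.3003 × 0.17651 × 0.87894 = 0.82230
Highest is cycle (2) at 0.9599 (≤1, no arbitrage).

0.9599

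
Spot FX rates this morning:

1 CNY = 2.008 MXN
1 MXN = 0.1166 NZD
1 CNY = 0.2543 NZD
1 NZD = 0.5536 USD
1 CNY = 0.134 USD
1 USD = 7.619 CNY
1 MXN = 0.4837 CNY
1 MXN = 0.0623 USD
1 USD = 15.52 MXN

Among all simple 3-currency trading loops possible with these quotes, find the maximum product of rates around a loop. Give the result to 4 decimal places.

1.0726

USD→CNY→NZD→USD: 7.619 × 0.2543 × 0.5536 = 1.07261
MXN→CNY→USD→MXN: 0.4837 × 0.134 × 15.52 = 1.00594
MXN→NZD→USD→MXN: 0.1166 × 0.5536 × 15.52 = 1.00181
MXN→USD→CNY→MXN: 0.0623 × 7.619 × 2.008 = 0.95312
Maximum is USD→CNY→NZD→USD at 1.0726; arbitrage exists.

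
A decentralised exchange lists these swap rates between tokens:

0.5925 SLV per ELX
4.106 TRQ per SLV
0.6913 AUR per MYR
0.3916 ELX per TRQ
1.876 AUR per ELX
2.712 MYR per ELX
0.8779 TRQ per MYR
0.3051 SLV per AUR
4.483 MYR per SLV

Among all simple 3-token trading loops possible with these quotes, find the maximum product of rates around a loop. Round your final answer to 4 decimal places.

0.9527

TRQ→ELX→SLV→TRQ: 0.3916 × 0.5925 × 4.106 = 0.95269
MYR→AUR→SLV→MYR: 0.6913 × 0.3051 × 4.483 = 0.94553
MYR→TRQ→ELX→MYR: 0.8779 × 0.3916 × 2.712 = 0.93235
Maximum is TRQ→ELX→SLV→TRQ at 0.9527; no arbitrage — every cycle loses value.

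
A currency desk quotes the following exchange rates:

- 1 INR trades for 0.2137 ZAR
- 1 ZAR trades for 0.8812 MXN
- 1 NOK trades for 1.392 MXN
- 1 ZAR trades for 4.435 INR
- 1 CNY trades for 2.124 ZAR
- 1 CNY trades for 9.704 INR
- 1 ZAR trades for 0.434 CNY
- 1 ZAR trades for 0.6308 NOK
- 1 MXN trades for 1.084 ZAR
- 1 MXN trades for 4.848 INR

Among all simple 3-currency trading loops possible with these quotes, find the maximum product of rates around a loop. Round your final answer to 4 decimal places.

0.9518

NOK→MXN→ZAR→NOK: 1.392 × 1.084 × 0.6308 = 0.95183
INR→ZAR→MXN→INR: 0.2137 × 0.8812 × 4.848 = 0.91294
CNY→INR→ZAR→CNY: 9.704 × 0.2137 × 0.434 = 0.90001
Maximum is NOK→MXN→ZAR→NOK at 0.9518; no arbitrage — every cycle loses value.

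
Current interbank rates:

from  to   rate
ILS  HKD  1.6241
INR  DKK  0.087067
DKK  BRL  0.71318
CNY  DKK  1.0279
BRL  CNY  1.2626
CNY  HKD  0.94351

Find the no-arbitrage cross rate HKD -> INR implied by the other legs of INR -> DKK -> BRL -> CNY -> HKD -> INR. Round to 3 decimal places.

Known legs of the cycle: 0.087067 × 0.71318 × 1.2626 × 0.94351 = 0.07397160273686716156
For no arbitrage the full-cycle product must be 1, so the missing rate is 1 / 0.07397160273686716156 ≈ 13.51870.

13.519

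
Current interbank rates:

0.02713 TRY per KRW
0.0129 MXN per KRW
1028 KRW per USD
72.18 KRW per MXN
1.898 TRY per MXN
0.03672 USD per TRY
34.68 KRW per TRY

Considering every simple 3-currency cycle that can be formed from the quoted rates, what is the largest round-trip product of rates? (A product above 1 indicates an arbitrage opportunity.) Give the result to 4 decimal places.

TRY→USD→KRW→TRY: 0.03672 × 1028 × 0.02713 = 1.02411
TRY→KRW→MXN→TRY: 34.68 × 0.0129 × 1.898 = 0.84911
Maximum is TRY→USD→KRW→TRY at 1.0241; arbitrage exists.

1.0241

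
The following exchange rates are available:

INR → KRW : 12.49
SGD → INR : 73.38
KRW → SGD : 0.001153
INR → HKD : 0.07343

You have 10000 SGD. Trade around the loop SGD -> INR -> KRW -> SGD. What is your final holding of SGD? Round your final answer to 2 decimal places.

10567.43

10000 SGD × 73.38 = 733800 INR
733800 INR × 12.49 = 9165162 KRW
9165162 KRW × 0.001153 = 10567.431786 SGD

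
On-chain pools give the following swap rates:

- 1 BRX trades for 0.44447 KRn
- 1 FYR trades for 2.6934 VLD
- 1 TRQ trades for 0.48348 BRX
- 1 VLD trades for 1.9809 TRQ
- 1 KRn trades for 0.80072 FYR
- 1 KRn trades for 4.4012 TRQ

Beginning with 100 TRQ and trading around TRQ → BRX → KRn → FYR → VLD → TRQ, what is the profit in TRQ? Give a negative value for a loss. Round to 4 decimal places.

100 TRQ × 0.48348 = 48.348 BRX
48.348 BRX × 0.44447 = 21.48923556 KRn
21.48923556 KRn × 0.80072 = 17.2068606976032 FYR
17.2068606976032 FYR × 2.6934 = 46.34495860292445888 VLD
46.34495860292445888 VLD × 1.9809 = 91.804728496533060595392 TRQ
Net change: 91.804728496533060595392 − 100 = -8.195271503466939404608 TRQ

-8.1953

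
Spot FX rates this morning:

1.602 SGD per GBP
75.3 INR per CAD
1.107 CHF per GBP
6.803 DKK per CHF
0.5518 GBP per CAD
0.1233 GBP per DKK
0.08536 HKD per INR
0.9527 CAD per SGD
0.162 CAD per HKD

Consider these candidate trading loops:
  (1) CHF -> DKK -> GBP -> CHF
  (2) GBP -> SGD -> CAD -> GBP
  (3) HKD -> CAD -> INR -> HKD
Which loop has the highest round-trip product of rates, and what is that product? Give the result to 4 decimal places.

1.0413

(1) 6.803 × 0.1233 × 1.107 = 0.92856
(2) 1.602 × 0.9527 × 0.5518 = 0.84217
(3) 0.162 × 75.3 × 0.08536 = 1.04127
Highest is cycle (3) at 1.0413 (>1, arbitrage).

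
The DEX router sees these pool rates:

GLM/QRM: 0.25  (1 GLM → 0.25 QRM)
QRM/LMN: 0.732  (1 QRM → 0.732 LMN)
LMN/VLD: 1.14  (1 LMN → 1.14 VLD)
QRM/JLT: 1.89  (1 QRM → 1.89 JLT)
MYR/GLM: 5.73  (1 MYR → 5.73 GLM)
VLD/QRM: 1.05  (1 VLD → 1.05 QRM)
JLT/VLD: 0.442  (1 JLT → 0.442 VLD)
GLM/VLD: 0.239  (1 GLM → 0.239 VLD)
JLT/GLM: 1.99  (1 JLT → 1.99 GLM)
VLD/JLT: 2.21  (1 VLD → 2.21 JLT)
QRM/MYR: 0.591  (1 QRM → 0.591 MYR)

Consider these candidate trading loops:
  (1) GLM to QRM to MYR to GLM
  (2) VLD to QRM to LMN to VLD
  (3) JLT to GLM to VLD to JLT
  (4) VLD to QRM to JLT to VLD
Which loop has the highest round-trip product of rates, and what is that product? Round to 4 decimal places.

(1) 0.25 × 0.591 × 5.73 = 0.84661
(2) 1.05 × 0.732 × 1.14 = 0.87620
(3) 1.99 × 0.239 × 2.21 = 1.05110
(4) 1.05 × 1.89 × 0.442 = 0.87715
Highest is cycle (3) at 1.0511 (>1, arbitrage).

1.0511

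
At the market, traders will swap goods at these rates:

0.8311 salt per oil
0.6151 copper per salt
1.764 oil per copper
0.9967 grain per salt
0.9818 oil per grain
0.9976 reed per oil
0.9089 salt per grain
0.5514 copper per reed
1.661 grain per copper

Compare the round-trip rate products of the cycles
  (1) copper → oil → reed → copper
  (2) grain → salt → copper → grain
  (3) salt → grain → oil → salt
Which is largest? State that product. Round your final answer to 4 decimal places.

(1) 1.764 × 0.9976 × 0.5514 = 0.97034
(2) 0.9089 × 0.6151 × 1.661 = 0.92861
(3) 0.9967 × 0.9818 × 0.8311 = 0.81328
Highest is cycle (1) at 0.9703 (≤1, no arbitrage).

0.9703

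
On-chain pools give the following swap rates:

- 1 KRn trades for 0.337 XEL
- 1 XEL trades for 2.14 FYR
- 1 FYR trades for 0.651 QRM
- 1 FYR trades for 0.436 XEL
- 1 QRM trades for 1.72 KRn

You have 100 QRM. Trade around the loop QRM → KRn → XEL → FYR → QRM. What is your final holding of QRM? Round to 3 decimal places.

80.752

100 QRM × 1.72 = 172 KRn
172 KRn × 0.337 = 57.964 XEL
57.964 XEL × 2.14 = 124.04296 FYR
124.04296 FYR × 0.651 = 80.75196696 QRM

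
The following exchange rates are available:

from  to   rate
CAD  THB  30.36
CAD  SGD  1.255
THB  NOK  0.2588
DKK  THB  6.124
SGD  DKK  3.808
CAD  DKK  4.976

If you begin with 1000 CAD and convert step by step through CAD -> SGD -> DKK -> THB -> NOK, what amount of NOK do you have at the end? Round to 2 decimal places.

7574.26

1000 CAD × 1.255 = 1255 SGD
1255 SGD × 3.808 = 4779.04 DKK
4779.04 DKK × 6.124 = 29266.84096 THB
29266.84096 THB × 0.2588 = 7574.258440448 NOK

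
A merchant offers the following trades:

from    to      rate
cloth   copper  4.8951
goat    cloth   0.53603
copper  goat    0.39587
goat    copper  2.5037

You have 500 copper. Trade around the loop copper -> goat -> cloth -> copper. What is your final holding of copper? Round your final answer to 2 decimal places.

519.37

500 copper × 0.39587 = 197.935 goat
197.935 goat × 0.53603 = 106.09909805 cloth
106.09909805 cloth × 4.8951 = 519.365694864555 copper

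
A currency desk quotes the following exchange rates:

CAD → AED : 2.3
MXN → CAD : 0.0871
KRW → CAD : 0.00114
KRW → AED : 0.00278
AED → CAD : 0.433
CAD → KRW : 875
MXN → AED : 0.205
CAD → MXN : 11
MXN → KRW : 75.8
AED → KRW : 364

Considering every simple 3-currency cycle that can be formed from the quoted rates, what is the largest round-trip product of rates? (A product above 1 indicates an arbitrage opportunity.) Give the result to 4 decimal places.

KRW→AED→CAD→KRW: 0.00278 × 0.433 × 875 = 1.05327
AED→CAD→MXN→AED: 0.433 × 11 × 0.205 = 0.97642
KRW→CAD→AED→KRW: 0.00114 × 2.3 × 364 = 0.95441
KRW→CAD→MXN→KRW: 0.00114 × 11 × 75.8 = 0.95053
Maximum is KRW→AED→CAD→KRW at 1.0533; arbitrage exists.

1.0533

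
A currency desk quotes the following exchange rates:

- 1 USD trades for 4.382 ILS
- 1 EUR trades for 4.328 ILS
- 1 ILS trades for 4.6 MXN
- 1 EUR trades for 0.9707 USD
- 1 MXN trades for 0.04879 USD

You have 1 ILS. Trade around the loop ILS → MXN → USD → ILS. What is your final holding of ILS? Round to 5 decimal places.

1 ILS × 4.6 = 4.6 MXN
4.6 MXN × 0.04879 = 0.224434 USD
0.224434 USD × 4.382 = 0.983469788 ILS

0.98347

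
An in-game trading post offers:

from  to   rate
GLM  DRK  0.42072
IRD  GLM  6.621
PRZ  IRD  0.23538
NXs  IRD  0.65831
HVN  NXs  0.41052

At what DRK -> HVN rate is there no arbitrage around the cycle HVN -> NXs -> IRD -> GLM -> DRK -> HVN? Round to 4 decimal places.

Known legs of the cycle: 0.41052 × 0.65831 × 6.621 × 0.42072 = 0.752803306882174944
For no arbitrage the full-cycle product must be 1, so the missing rate is 1 / 0.752803306882174944 ≈ 1.328368.

1.3284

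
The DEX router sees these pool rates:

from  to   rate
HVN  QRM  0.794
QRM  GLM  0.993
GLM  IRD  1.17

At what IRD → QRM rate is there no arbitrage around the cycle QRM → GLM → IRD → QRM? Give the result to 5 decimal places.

Known legs of the cycle: 0.993 × 1.17 = 1.16181
For no arbitrage the full-cycle product must be 1, so the missing rate is 1 / 1.16181 ≈ 0.8607259.

0.86073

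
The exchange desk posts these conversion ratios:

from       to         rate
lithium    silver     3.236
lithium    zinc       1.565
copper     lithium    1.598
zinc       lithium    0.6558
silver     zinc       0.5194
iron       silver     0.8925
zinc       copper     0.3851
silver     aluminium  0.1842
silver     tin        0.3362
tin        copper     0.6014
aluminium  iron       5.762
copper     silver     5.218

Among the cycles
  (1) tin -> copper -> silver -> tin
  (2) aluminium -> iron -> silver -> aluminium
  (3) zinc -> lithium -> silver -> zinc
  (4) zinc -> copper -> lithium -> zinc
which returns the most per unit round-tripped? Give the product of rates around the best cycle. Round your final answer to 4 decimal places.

(1) 0.6014 × 5.218 × 0.3362 = 1.05503
(2) 5.762 × 0.8925 × 0.1842 = 0.94726
(3) 0.6558 × 3.236 × 0.5194 = 1.10225
(4) 0.3851 × 1.598 × 1.565 = 0.96309
Highest is cycle (3) at 1.1023 (>1, arbitrage).

1.1023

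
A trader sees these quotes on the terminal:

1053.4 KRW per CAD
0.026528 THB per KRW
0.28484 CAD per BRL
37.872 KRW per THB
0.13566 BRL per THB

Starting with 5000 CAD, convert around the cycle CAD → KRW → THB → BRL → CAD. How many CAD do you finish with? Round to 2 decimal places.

5399.09

5000 CAD × 1053.4 = 5267000 KRW
5267000 KRW × 0.026528 = 139722.976 THB
139722.976 THB × 0.13566 = 18954.81892416 BRL
18954.81892416 BRL × 0.28484 = 5399.0906223577344 CAD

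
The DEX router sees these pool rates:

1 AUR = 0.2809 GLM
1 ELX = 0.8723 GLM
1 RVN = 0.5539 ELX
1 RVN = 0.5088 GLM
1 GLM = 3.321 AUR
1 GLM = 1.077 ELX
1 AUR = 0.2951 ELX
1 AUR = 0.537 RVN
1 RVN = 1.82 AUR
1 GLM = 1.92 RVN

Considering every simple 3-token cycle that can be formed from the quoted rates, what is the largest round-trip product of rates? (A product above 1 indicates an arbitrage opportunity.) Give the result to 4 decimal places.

0.9816

RVN→AUR→GLM→RVN: 1.82 × 0.2809 × 1.92 = 0.98158
RVN→ELX→GLM→RVN: 0.5539 × 0.8723 × 1.92 = 0.92768
RVN→GLM→AUR→RVN: 0.5088 × 3.321 × 0.537 = 0.90738
AUR→ELX→GLM→AUR: 0.2951 × 0.8723 × 3.321 = 0.85488
Maximum is RVN→AUR→GLM→RVN at 0.9816; no arbitrage — every cycle loses value.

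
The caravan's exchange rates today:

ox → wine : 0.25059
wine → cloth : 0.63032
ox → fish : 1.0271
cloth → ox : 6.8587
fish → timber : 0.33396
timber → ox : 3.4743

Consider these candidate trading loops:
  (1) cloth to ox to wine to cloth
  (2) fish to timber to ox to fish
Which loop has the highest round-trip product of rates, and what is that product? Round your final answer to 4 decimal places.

1.1917

(1) 6.8587 × 0.25059 × 0.63032 = 1.08334
(2) 0.33396 × 3.4743 × 1.0271 = 1.19172
Highest is cycle (2) at 1.1917 (>1, arbitrage).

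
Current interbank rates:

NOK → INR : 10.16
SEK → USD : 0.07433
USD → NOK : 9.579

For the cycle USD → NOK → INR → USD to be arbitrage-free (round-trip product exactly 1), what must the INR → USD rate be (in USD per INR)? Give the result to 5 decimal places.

Known legs of the cycle: 9.579 × 10.16 = 97.32264
For no arbitrage the full-cycle product must be 1, so the missing rate is 1 / 97.32264 ≈ 0.0102751.

0.01028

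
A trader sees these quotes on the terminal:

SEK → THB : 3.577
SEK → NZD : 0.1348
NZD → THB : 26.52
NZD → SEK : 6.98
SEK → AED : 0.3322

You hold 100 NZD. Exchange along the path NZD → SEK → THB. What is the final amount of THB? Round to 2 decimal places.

2496.75

100 NZD × 6.98 = 698 SEK
698 SEK × 3.577 = 2496.746 THB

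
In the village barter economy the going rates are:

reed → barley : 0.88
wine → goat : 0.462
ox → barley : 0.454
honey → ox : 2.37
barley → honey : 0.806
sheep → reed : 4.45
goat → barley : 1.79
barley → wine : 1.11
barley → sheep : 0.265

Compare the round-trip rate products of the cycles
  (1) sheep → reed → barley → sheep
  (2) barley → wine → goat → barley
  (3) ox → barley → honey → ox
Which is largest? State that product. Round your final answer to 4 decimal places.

1.0377

(1) 4.45 × 0.88 × 0.265 = 1.03774
(2) 1.11 × 0.462 × 1.79 = 0.91795
(3) 0.454 × 0.806 × 2.37 = 0.86724
Highest is cycle (1) at 1.0377 (>1, arbitrage).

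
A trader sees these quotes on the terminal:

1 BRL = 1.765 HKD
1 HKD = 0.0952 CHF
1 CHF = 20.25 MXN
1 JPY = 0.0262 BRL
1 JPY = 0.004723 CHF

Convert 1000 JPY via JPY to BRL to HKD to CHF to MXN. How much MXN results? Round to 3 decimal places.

1000 JPY × 0.0262 = 26.2 BRL
26.2 BRL × 1.765 = 46.243 HKD
46.243 HKD × 0.0952 = 4.4023336 CHF
4.4023336 CHF × 20.25 = 89.1472554 MXN

89.147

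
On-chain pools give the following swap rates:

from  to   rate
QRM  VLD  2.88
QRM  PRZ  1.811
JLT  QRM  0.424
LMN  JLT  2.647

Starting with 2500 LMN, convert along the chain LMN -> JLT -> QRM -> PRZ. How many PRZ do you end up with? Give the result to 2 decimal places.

5081.34

2500 LMN × 2.647 = 6617.5 JLT
6617.5 JLT × 0.424 = 2805.82 QRM
2805.82 QRM × 1.811 = 5081.34002 PRZ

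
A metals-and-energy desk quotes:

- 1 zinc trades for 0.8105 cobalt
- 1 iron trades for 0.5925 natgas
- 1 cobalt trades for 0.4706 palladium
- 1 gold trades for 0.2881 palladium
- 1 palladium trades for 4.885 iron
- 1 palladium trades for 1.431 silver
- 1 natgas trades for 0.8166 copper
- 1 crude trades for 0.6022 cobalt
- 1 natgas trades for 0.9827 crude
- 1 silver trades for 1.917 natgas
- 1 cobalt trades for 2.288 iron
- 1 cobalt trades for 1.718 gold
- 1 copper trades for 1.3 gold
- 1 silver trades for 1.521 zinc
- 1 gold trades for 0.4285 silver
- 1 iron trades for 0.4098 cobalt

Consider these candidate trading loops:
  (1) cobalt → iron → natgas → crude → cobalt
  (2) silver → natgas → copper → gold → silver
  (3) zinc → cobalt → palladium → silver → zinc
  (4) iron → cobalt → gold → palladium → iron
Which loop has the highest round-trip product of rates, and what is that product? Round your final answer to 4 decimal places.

(1) 2.288 × 0.5925 × 0.9827 × 0.6022 = 0.80224
(2) 1.917 × 0.8166 × 1.3 × 0.4285 = 0.87202
(3) 0.8105 × 0.4706 × 1.431 × 1.521 = 0.83018
(4) 0.4098 × 1.718 × 0.2881 × 4.885 = 0.99084
Highest is cycle (4) at 0.9908 (≤1, no arbitrage).

0.9908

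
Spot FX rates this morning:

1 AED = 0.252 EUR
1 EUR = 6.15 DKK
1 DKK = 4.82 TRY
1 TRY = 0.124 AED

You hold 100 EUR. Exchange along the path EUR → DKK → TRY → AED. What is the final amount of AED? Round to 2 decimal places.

100 EUR × 6.15 = 615 DKK
615 DKK × 4.82 = 2964.3 TRY
2964.3 TRY × 0.124 = 367.5732 AED

367.57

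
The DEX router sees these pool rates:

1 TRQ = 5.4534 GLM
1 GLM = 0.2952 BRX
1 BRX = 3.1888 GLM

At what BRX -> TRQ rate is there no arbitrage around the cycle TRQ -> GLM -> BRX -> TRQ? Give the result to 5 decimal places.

0.62118

Known legs of the cycle: 5.4534 × 0.2952 = 1.60984368
For no arbitrage the full-cycle product must be 1, so the missing rate is 1 / 1.60984368 ≈ 0.6211783.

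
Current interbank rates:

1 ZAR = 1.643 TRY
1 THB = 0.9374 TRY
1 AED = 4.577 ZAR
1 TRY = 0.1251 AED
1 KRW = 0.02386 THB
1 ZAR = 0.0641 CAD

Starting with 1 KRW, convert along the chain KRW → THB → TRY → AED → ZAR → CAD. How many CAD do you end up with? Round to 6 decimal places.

1 KRW × 0.02386 = 0.02386 THB
0.02386 THB × 0.9374 = 0.022366364 TRY
0.022366364 TRY × 0.1251 = 0.0027980321364 AED
0.0027980321364 AED × 4.577 = 0.0128065930883028 ZAR
0.0128065930883028 ZAR × 0.0641 = 0.00082090261696020948 CAD

0.000821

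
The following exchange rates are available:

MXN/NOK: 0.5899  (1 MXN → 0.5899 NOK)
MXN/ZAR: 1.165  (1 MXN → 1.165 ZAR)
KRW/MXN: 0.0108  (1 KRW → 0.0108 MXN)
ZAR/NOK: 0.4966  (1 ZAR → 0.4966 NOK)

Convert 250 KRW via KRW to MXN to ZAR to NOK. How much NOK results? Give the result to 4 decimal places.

250 KRW × 0.0108 = 2.7 MXN
2.7 MXN × 1.165 = 3.1455 ZAR
3.1455 ZAR × 0.4966 = 1.5620553 NOK

1.5621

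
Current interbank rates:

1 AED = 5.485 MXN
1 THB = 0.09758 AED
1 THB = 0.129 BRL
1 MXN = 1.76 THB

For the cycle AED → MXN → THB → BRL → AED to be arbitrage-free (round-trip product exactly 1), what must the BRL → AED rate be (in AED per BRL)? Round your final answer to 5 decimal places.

Known legs of the cycle: 5.485 × 1.76 × 0.129 = 1.2453144
For no arbitrage the full-cycle product must be 1, so the missing rate is 1 / 1.2453144 ≈ 0.8030101.

0.80301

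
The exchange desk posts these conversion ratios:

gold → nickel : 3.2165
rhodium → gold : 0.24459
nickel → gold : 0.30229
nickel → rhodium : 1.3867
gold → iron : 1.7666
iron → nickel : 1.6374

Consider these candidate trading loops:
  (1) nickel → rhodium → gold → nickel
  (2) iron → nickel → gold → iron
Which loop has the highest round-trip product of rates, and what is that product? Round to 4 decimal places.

(1) 1.3867 × 0.24459 × 3.2165 = 1.09095
(2) 1.6374 × 0.30229 × 1.7666 = 0.87441
Highest is cycle (1) at 1.0909 (>1, arbitrage).

1.0909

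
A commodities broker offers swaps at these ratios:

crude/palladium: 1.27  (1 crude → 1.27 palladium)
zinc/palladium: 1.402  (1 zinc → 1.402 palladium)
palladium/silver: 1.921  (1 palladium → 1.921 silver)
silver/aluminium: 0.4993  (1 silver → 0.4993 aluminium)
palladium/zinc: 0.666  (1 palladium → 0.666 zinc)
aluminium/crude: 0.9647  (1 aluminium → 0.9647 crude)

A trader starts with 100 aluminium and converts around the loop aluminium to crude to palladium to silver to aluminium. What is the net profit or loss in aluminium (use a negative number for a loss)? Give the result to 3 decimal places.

17.513

100 aluminium × 0.9647 = 96.47 crude
96.47 crude × 1.27 = 122.5169 palladium
122.5169 palladium × 1.921 = 235.3549649 silver
235.3549649 silver × 0.4993 = 117.51273397457 aluminium
Net change: 117.51273397457 − 100 = 17.51273397457 aluminium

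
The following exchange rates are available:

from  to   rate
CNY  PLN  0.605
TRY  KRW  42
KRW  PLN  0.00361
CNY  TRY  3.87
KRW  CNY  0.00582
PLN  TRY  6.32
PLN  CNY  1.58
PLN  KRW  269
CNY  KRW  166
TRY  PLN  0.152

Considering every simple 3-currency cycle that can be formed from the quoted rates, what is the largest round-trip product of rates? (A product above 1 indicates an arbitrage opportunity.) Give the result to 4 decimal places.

TRY→KRW→PLN→TRY: 42 × 0.00361 × 6.32 = 0.95824
KRW→CNY→PLN→KRW: 0.00582 × 0.605 × 269 = 0.94718
KRW→PLN→CNY→KRW: 0.00361 × 1.58 × 166 = 0.94683
TRY→KRW→CNY→TRY: 42 × 0.00582 × 3.87 = 0.94598
TRY→PLN→CNY→TRY: 0.152 × 1.58 × 3.87 = 0.92942
Maximum is TRY→KRW→PLN→TRY at 0.9582; no arbitrage — every cycle loses value.

0.9582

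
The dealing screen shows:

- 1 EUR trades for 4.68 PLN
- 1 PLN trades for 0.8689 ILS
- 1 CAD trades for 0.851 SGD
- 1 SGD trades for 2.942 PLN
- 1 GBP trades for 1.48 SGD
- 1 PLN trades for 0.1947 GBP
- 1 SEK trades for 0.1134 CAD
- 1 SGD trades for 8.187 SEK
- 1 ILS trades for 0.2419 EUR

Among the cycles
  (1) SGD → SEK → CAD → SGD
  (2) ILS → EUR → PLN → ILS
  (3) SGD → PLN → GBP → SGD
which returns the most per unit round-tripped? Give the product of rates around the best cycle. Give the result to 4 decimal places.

(1) 8.187 × 0.1134 × 0.851 = 0.79007
(2) 0.2419 × 4.68 × 0.8689 = 0.98367
(3) 2.942 × 0.1947 × 1.48 = 0.84775
Highest is cycle (2) at 0.9837 (≤1, no arbitrage).

0.9837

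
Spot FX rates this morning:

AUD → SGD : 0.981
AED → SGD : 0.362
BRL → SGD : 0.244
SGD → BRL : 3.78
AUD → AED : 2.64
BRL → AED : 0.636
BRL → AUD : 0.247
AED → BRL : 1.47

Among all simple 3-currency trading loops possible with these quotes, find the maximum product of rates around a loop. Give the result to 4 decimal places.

0.9586

AUD→AED→BRL→AUD: 2.64 × 1.47 × 0.247 = 0.95856
AUD→SGD→BRL→AUD: 0.981 × 3.78 × 0.247 = 0.91592
SGD→BRL→AED→SGD: 3.78 × 0.636 × 0.362 = 0.87028
Maximum is AUD→AED→BRL→AUD at 0.9586; no arbitrage — every cycle loses value.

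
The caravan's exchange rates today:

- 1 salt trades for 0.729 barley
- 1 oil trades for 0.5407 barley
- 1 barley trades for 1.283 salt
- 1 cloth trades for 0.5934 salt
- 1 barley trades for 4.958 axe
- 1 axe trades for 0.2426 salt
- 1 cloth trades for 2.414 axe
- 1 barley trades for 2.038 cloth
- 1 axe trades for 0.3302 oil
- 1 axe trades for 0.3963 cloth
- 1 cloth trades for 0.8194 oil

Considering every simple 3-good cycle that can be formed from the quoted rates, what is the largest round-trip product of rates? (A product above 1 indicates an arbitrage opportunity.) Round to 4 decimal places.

0.9029

oil→barley→cloth→oil: 0.5407 × 2.038 × 0.8194 = 0.90294
oil→barley→axe→oil: 0.5407 × 4.958 × 0.3302 = 0.88520
salt→barley→cloth→salt: 0.729 × 2.038 × 0.5934 = 0.88162
salt→barley→axe→salt: 0.729 × 4.958 × 0.2426 = 0.87685
Maximum is oil→barley→cloth→oil at 0.9029; no arbitrage — every cycle loses value.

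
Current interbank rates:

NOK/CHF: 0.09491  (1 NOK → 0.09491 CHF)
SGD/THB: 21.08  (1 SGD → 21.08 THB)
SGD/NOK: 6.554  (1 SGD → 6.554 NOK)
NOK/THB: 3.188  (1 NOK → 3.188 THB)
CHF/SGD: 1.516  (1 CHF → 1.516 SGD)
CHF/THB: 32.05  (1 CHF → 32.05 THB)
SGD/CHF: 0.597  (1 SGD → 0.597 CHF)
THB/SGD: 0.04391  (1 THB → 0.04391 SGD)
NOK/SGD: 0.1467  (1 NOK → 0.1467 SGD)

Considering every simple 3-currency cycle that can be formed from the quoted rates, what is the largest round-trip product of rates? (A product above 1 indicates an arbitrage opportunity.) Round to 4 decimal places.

CHF→SGD→NOK→CHF: 1.516 × 6.554 × 0.09491 = 0.94301
NOK→THB→SGD→NOK: 3.188 × 0.04391 × 6.554 = 0.91746
CHF→THB→SGD→CHF: 32.05 × 0.04391 × 0.597 = 0.84017
Maximum is CHF→SGD→NOK→CHF at 0.9430; no arbitrage — every cycle loses value.

0.9430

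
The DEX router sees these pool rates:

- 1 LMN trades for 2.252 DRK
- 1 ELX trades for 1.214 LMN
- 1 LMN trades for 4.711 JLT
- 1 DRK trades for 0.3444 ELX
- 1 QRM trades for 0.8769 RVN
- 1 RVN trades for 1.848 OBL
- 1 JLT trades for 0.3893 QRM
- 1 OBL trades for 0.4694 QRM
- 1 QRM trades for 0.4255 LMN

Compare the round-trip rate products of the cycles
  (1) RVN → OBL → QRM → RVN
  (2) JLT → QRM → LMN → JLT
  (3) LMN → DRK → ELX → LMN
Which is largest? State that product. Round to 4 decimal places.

0.9416

(1) 1.848 × 0.4694 × 0.8769 = 0.76067
(2) 0.3893 × 0.4255 × 4.711 = 0.78036
(3) 2.252 × 0.3444 × 1.214 = 0.94156
Highest is cycle (3) at 0.9416 (≤1, no arbitrage).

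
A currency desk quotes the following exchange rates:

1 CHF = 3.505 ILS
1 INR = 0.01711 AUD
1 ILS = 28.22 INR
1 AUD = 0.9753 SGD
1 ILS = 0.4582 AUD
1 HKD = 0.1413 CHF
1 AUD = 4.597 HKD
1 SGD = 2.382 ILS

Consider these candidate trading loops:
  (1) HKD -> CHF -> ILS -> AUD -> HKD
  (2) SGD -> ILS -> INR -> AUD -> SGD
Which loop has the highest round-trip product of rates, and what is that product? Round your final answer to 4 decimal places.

(1) 0.1413 × 3.505 × 0.4582 × 4.597 = 1.04318
(2) 2.382 × 28.22 × 0.01711 × 0.9753 = 1.12173
Highest is cycle (2) at 1.1217 (>1, arbitrage).

1.1217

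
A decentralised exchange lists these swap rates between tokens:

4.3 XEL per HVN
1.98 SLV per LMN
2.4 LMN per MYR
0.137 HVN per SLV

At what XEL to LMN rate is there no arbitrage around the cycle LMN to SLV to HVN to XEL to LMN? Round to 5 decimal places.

Known legs of the cycle: 1.98 × 0.137 × 4.3 = 1.166418
For no arbitrage the full-cycle product must be 1, so the missing rate is 1 / 1.166418 ≈ 0.8573256.

0.85733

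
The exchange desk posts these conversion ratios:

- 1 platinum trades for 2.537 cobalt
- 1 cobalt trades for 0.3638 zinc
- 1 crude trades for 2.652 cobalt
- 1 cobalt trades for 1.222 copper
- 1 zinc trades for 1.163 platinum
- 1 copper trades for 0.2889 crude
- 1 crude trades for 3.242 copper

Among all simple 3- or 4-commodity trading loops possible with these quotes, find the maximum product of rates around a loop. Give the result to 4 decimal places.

zinc→platinum→cobalt→zinc: 1.163 × 2.537 × 0.3638 = 1.07340
copper→crude→cobalt→copper: 0.2889 × 2.652 × 1.222 = 0.93625
Maximum is zinc→platinum→cobalt→zinc at 1.0734; arbitrage exists.

1.0734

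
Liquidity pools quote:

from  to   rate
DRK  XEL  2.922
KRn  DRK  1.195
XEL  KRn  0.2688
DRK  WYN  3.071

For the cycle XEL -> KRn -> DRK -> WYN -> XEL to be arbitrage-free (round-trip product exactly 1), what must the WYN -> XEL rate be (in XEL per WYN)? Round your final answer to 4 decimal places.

Known legs of the cycle: 0.2688 × 1.195 × 3.071 = 0.986454336
For no arbitrage the full-cycle product must be 1, so the missing rate is 1 / 0.986454336 ≈ 1.013732.

1.0137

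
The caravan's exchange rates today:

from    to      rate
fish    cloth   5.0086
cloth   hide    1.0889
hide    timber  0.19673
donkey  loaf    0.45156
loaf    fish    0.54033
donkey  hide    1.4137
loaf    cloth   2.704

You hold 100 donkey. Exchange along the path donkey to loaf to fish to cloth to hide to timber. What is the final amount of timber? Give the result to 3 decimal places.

26.179

100 donkey × 0.45156 = 45.156 loaf
45.156 loaf × 0.54033 = 24.39914148 fish
24.39914148 fish × 5.0086 = 122.205540016728 cloth
122.205540016728 cloth × 1.0889 = 133.0696125242151192 hide
133.0696125242151192 hide × 0.19673 = 26.178784871888840400216 timber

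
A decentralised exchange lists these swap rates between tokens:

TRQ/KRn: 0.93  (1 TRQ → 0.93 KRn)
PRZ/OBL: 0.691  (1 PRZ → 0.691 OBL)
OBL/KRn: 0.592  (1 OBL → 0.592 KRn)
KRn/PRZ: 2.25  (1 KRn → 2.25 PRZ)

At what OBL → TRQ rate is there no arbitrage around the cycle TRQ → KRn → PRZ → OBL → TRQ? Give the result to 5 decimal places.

Known legs of the cycle: 0.93 × 2.25 × 0.691 = 1.4459175
For no arbitrage the full-cycle product must be 1, so the missing rate is 1 / 1.4459175 ≈ 0.6916024.

0.69160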